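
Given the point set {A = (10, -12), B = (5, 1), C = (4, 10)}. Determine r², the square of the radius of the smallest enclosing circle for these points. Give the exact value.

Side lengths²: AB² = 194, AC² = 520, BC² = 82.
Since AC² = 520 ≥ 194 + 82 = 276, the angle opposite AC is not acute, so the smallest enclosing circle has AC as diameter.
Centre = midpoint of AC = (7, -1), r² = 520/4 = 130.

130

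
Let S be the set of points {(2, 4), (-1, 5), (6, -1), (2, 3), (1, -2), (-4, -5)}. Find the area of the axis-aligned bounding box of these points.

100

x ranges over [-4, 6], width 10.
y ranges over [-5, 5], height 10.
Area = 10 × 10 = 100.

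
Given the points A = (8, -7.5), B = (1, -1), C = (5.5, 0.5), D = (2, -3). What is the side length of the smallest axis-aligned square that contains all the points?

The bounding box has width 7 and height 8.
An axis-aligned square enclosing the set must have side ≥ max(width, height).
So the minimum side is max(7, 8) = 8.

8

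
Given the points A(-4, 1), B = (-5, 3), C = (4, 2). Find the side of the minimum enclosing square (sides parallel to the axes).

9

The bounding box has width 9 and height 2.
An axis-aligned square enclosing the set must have side ≥ max(width, height).
So the minimum side is max(9, 2) = 9.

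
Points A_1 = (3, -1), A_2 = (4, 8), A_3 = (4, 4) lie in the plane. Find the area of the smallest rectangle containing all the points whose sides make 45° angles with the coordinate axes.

In coordinates u = x + y, v = x − y the rectangle is axis-aligned; the map (x,y)→(u,v) scales areas by 2.
u-values: 2, 12, 8; range = 12 − 2 = 10.
v-values: 4, -4, 0; range = 4 − (-4) = 8.
Area = (10 × 8) / 2 = 40.

40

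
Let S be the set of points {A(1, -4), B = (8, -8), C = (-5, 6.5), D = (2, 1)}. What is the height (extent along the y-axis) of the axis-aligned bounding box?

14.5

max y = 6.5, min y = -8, so height = 14.5.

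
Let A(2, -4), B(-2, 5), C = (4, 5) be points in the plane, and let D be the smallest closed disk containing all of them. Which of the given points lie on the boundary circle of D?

Side lengths²: AB² = 97, AC² = 85, BC² = 36.
Since AB² = 97 < 85 + 36 = 121, the triangle is acute, so the smallest enclosing circle is the circumcircle.
Circumcentre = (1, 17/18), r² = 8245/324.
The points at distance exactly r from the centre are A, B, C — 3 points.

A, B, C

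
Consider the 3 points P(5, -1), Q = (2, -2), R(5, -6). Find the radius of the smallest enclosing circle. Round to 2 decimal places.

Side lengths²: PQ² = 10, PR² = 25, QR² = 25.
Since QR² = 25 < 25 + 10 = 35, the triangle is acute, so the smallest enclosing circle is the circumcircle.
Circumcentre = (25/6, -3.5), r² = 125/18.
r = √(125/18) ≈ 2.64.

2.64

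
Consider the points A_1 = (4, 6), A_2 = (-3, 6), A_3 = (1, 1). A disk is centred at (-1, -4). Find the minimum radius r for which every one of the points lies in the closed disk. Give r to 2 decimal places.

The required radius is the distance from (-1, -4) to the farthest point.
Squared distances: 125, 104, 29.
Maximum is 125, attained at A_1.
r = √125 ≈ 11.18.

11.18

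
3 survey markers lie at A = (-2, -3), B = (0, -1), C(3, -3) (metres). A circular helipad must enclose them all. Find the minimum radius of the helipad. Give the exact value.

Side lengths²: AB² = 8, AC² = 25, BC² = 13.
Since AC² = 25 ≥ 13 + 8 = 21, the angle opposite AC is not acute, so the smallest enclosing circle has AC as diameter.
Centre = midpoint of AC = (0.5, -3), r² = 25/4 = 6.25.
r = √(6.25) = 2.5.

2.5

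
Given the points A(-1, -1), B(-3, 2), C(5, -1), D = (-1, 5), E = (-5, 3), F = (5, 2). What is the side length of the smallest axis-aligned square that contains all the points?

10

The bounding box has width 10 and height 6.
An axis-aligned square enclosing the set must have side ≥ max(width, height).
So the minimum side is max(10, 6) = 10.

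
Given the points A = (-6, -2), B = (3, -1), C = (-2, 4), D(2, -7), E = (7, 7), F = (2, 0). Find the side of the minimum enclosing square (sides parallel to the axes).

14

The bounding box has width 13 and height 14.
An axis-aligned square enclosing the set must have side ≥ max(width, height).
So the minimum side is max(13, 14) = 14.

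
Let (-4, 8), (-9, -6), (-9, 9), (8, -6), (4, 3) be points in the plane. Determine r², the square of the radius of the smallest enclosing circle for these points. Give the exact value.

128.5

A smallest enclosing disk is always determined by at most three of the input points on its boundary.
The farthest pair is (-9, 9)–(8, -6) with squared distance 514. The circle on this segment as diameter has centre (-0.5, 1.5) and r² = 514/4 = 128.5.
Check (-4, 8): distance² to centre = 54.5 ≤ 128.5, so it lies inside.
All remaining points lie in this disk, and no smaller disk contains both endpoints, so this is the minimum enclosing circle.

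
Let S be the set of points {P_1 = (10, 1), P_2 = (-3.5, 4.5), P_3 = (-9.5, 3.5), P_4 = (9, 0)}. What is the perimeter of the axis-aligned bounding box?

Width = max x − min x = 10 − (-9.5) = 19.5.
Height = max y − min y = 4.5 − 0 = 4.5.
Perimeter = 2(19.5 + 4.5) = 48.

48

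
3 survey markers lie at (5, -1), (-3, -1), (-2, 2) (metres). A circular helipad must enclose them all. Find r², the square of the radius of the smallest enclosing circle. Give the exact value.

Call the three points A, B, C in the order given.
Side lengths²: AB² = 64, AC² = 58, BC² = 10.
Since AB² = 64 < 58 + 10 = 68, the triangle is acute, so the smallest enclosing circle is the circumcircle.
Circumcentre = (1, -2/3), r² = 145/9.

145/9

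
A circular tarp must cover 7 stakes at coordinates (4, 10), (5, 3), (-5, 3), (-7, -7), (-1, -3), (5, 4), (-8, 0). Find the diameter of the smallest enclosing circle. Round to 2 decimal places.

20.25

The minimum enclosing circle of a finite set is fixed by two of the points (as a diameter) or three (as a circumcircle).
The farthest pair is (4, 10)–(-7, -7) with squared distance 410. The circle on this segment as diameter has centre (-1.5, 1.5) and r² = 410/4 = 102.5.
Check (5, 3): distance² to centre = 44.5 ≤ 102.5, so it lies inside.
All remaining points lie in this disk, and no smaller disk contains both endpoints, so this is the minimum enclosing circle.
Diameter = 2r = 2√(102.5) ≈ 20.25.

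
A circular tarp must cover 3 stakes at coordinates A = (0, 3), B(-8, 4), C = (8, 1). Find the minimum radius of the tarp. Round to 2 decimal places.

Side lengths²: AB² = 65, AC² = 68, BC² = 265.
Since BC² = 265 ≥ 68 + 65 = 133, the angle opposite BC is not acute, so the smallest enclosing circle has BC as diameter.
Centre = midpoint of BC = (0, 2.5), r² = 265/4 = 66.25.
r = √(66.25) ≈ 8.14.

8.14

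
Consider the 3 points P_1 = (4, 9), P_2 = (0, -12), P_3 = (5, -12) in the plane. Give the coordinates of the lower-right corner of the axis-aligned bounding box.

(5, -12)

x-range [0, 5], y-range [-12, 9].
The lower-right corner is (5, -12).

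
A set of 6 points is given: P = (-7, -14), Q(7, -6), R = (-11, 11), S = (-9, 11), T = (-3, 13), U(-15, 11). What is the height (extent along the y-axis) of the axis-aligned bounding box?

27

max y = 13, min y = -14, so height = 27.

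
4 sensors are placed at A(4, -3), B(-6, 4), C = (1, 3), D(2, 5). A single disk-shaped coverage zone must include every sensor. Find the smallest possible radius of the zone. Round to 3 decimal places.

6.103

By Welzl's lemma the MEC is supported by two points (diametrically opposite) or three points (on a circumcircle).
The farthest pair is A–B with squared distance 149. The circle on this segment as diameter has centre (-1, 0.5) and r² = 149/4 = 37.25.
Check C: distance² to centre = 10.25 ≤ 37.25, so it lies inside.
All remaining points lie in this disk, and no smaller disk contains both endpoints, so this is the minimum enclosing circle.
r = √(37.25) ≈ 6.103.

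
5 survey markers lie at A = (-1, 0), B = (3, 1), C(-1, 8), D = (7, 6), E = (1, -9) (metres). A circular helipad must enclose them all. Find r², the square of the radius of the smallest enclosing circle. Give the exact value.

144449/1936

By Welzl's lemma the MEC is supported by two points (diametrically opposite) or three points (on a circumcircle).
The minimum enclosing circle is determined by three boundary points: C, D, E.
Their circumcentre is (51/44, -4/11) with r² = 144449/1936.
The farthest remaining point B is at distance² 10161/1936 ≤ 144449/1936.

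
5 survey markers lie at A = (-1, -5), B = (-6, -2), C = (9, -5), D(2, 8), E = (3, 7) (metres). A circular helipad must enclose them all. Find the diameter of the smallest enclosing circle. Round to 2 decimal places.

The minimum enclosing circle is determined by three boundary points: B, C, D.
Their circumcentre is (62/29, -9/29) with r² = 58097/841.
The farthest remaining point E is at distance² 45569/841 ≤ 58097/841.
Diameter = 2r = 2√(58097/841) ≈ 16.62.

16.62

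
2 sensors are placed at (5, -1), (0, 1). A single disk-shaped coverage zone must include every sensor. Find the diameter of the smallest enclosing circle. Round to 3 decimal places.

The smallest circle enclosing two points has them as diameter endpoints.
Centre = midpoint = (2.5, 0); r² = |(5, -1)−(0, 1)|²/4 = 29/4 = 7.25.
Diameter = 2r = 2√(7.25) ≈ 5.385.

5.385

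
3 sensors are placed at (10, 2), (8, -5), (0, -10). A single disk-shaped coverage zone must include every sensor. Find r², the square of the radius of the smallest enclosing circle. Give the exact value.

61

Call the three points A, B, C in the order given.
Side lengths²: AB² = 53, AC² = 244, BC² = 89.
Since AC² = 244 ≥ 89 + 53 = 142, the angle opposite AC is not acute, so the smallest enclosing circle has AC as diameter.
Centre = midpoint of AC = (5, -4), r² = 244/4 = 61.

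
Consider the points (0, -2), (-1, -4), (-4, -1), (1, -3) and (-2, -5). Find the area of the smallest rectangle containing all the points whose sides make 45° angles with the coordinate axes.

In coordinates u = x + y, v = x − y the rectangle is axis-aligned; the map (x,y)→(u,v) scales areas by 2.
u-values: -2, -5, -5, -2, -7; range = -2 − (-7) = 5.
v-values: 2, 3, -3, 4, 3; range = 4 − (-3) = 7.
Area = (5 × 7) / 2 = 17.5.

17.5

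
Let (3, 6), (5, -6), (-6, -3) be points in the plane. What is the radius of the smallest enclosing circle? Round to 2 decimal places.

Call the three points A, B, C in the order given.
Side lengths²: AB² = 148, AC² = 162, BC² = 130.
Since AC² = 162 < 148 + 130 = 278, the triangle is acute, so the smallest enclosing circle is the circumcircle.
Circumcentre = (4/7, -4/7), r² = 2405/49.
r = √(2405/49) ≈ 7.01.

7.01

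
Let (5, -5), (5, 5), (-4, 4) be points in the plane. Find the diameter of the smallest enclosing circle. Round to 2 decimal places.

12.81

Call the three points A, B, C in the order given.
Side lengths²: AB² = 100, AC² = 162, BC² = 82.
Since AC² = 162 < 100 + 82 = 182, the triangle is acute, so the smallest enclosing circle is the circumcircle.
Circumcentre = (1, 0), r² = 41.
Diameter = 2r = 2√41 ≈ 12.81.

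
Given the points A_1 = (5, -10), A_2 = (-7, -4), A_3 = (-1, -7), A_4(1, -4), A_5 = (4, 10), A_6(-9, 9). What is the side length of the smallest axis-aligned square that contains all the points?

20

The bounding box has width 14 and height 20.
An axis-aligned square enclosing the set must have side ≥ max(width, height).
So the minimum side is max(14, 20) = 20.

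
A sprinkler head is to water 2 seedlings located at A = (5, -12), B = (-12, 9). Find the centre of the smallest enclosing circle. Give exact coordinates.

(-3.5, -1.5)

The smallest circle enclosing two points has them as diameter endpoints.
Centre = midpoint = (-3.5, -1.5); r² = |AB|²/4 = 730/4 = 182.5.
Centre = (-3.5, -1.5).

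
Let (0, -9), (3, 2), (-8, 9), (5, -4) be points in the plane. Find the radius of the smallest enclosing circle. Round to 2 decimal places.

9.85

By Welzl's lemma the MEC is supported by two points (diametrically opposite) or three points (on a circumcircle).
The farthest pair is (0, -9)–(-8, 9) with squared distance 388. The circle on this segment as diameter has centre (-4, 0) and r² = 388/4 = 97.
Check (3, 2): distance² to centre = 53 ≤ 97, so it lies inside.
All remaining points lie in this disk, and no smaller disk contains both endpoints, so this is the minimum enclosing circle.
r = √97 ≈ 9.85.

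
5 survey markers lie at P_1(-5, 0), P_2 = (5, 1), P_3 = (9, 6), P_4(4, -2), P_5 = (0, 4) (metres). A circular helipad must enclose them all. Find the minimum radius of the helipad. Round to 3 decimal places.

7.616

The farthest pair is P_1–P_3 with squared distance 232. The circle on this segment as diameter has centre (2, 3) and r² = 232/4 = 58.
Check P_2: distance² to centre = 13 ≤ 58, so it lies inside.
All remaining points lie in this disk, and no smaller disk contains both endpoints, so this is the minimum enclosing circle.
r = √58 ≈ 7.616.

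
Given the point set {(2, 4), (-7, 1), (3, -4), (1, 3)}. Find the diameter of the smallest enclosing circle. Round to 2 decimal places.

The minimum enclosing circle is determined by three boundary points: (2, 4), (-7, 1), (3, -4).
Their circumcentre is (-1.5, -0.5) with r² = 32.5.
The farthest remaining point (1, 3) is at distance² 18.5 ≤ 32.5.
Diameter = 2r = 2√(32.5) ≈ 11.40.

11.40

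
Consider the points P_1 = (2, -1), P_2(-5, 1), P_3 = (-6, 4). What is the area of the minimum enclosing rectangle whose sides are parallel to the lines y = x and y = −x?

32.5

In coordinates u = x + y, v = x − y the rectangle is axis-aligned; the map (x,y)→(u,v) scales areas by 2.
u-values: 1, -4, -2; range = 1 − (-4) = 5.
v-values: 3, -6, -10; range = 3 − (-10) = 13.
Area = (5 × 13) / 2 = 32.5.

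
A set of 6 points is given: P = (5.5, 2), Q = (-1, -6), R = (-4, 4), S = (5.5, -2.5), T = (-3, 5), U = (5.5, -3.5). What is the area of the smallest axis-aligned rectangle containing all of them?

x ranges over [-4, 5.5], width 9.5.
y ranges over [-6, 5], height 11.
Area = 9.5 × 11 = 104.5.

104.5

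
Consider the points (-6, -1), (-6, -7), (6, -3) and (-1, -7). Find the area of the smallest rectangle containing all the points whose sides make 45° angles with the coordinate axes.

112

In coordinates u = x + y, v = x − y the rectangle is axis-aligned; the map (x,y)→(u,v) scales areas by 2.
u-values: -7, -13, 3, -8; range = 3 − (-13) = 16.
v-values: -5, 1, 9, 6; range = 9 − (-5) = 14.
Area = (16 × 14) / 2 = 112.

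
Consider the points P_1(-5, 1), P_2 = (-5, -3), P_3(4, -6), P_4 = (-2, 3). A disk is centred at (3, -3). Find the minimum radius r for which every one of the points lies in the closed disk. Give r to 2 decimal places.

8.94

The required radius is the distance from (3, -3) to the farthest point.
Squared distances: 80, 64, 10, 61.
Maximum is 80, attained at P_1.
r = √80 ≈ 8.94.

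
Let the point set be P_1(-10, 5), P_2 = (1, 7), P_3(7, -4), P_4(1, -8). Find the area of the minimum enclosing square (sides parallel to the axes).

289

The bounding box has width 17 and height 15.
An axis-aligned square enclosing the set must have side ≥ max(width, height).
So the minimum side is max(17, 15) = 17.
Area = 17² = 289.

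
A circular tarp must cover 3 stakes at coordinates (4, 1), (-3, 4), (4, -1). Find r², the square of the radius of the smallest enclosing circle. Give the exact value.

18.5

Call the three points A, B, C in the order given.
Side lengths²: AB² = 58, AC² = 4, BC² = 74.
Since BC² = 74 ≥ 58 + 4 = 62, the angle opposite BC is not acute, so the smallest enclosing circle has BC as diameter.
Centre = midpoint of BC = (0.5, 1.5), r² = 74/4 = 18.5.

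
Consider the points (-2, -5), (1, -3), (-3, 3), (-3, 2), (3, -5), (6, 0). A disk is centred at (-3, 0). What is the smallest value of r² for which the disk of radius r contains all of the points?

The required radius is the distance from (-3, 0) to the farthest point.
Squared distances: 26, 25, 9, 4, 61, 81.
Maximum is 81, attained at (6, 0).

81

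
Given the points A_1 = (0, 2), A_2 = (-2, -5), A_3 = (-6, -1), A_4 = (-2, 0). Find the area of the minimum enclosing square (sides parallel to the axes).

The bounding box has width 6 and height 7.
An axis-aligned square enclosing the set must have side ≥ max(width, height).
So the minimum side is max(6, 7) = 7.
Area = 7² = 49.

49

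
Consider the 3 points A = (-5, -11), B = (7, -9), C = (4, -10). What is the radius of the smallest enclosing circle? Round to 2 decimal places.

6.08

Side lengths²: AB² = 148, AC² = 82, BC² = 10.
Since AB² = 148 ≥ 82 + 10 = 92, the angle opposite AB is not acute, so the smallest enclosing circle has AB as diameter.
Centre = midpoint of AB = (1, -10), r² = 148/4 = 37.
r = √37 ≈ 6.08.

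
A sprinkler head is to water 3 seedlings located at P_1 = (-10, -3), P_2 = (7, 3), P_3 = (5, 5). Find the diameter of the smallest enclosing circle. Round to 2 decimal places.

Side lengths²: P_1P_2² = 325, P_1P_3² = 289, P_2P_3² = 8.
Since P_1P_2² = 325 ≥ 289 + 8 = 297, the angle opposite P_1P_2 is not acute, so the smallest enclosing circle has P_1P_2 as diameter.
Centre = midpoint of P_1P_2 = (-1.5, 0), r² = 325/4 = 81.25.
Diameter = 2r = 2√(81.25) ≈ 18.03.

18.03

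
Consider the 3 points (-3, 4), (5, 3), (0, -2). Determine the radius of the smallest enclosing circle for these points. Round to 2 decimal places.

4.25

Call the three points A, B, C in the order given.
Side lengths²: AB² = 65, AC² = 45, BC² = 50.
Since AB² = 65 < 50 + 45 = 95, the triangle is acute, so the smallest enclosing circle is the circumcircle.
Circumcentre = (5/6, 13/6), r² = 325/18.
r = √(325/18) ≈ 4.25.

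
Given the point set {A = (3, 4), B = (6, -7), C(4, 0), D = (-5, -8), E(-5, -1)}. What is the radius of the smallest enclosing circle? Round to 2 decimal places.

7.32

The minimum enclosing circle is determined by three boundary points: A, B, D.
Their circumcentre is (2/31, -84/31) with r² = 51545/961.
The farthest remaining point E is at distance² 27458/961 ≤ 51545/961.
r = √(51545/961) ≈ 7.32.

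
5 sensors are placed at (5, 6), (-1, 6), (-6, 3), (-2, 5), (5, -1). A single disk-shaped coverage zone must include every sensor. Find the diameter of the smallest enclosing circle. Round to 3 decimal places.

The minimum enclosing circle is determined by three boundary points: (5, 6), (-6, 3), (5, -1).
Their circumcentre is (1/22, 2.5) with r² = 8905/242.
The farthest remaining point (-1, 6) is at distance² 3229/242 ≤ 8905/242.
Diameter = 2r = 2√(8905/242) ≈ 12.132.

12.132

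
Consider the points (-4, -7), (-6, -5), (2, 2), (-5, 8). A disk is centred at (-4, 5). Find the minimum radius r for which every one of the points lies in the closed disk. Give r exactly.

The required radius is the distance from (-4, 5) to the farthest point.
Squared distances: 144, 104, 45, 10.
Maximum is 144, attained at (-4, -7).
r = √144 = 12.

12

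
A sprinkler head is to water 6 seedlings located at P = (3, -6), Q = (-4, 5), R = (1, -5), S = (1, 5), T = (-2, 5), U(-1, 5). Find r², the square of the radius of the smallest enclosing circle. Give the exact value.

42.5

By Welzl's lemma the MEC is supported by two points (diametrically opposite) or three points (on a circumcircle).
The farthest pair is P–Q with squared distance 170. The circle on this segment as diameter has centre (-0.5, -0.5) and r² = 170/4 = 42.5.
Check R: distance² to centre = 22.5 ≤ 42.5, so it lies inside.
All remaining points lie in this disk, and no smaller disk contains both endpoints, so this is the minimum enclosing circle.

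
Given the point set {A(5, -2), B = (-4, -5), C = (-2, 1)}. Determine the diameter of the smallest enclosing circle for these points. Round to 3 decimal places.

Side lengths²: AB² = 90, AC² = 58, BC² = 40.
Since AB² = 90 < 58 + 40 = 98, the triangle is acute, so the smallest enclosing circle is the circumcircle.
Circumcentre = (0.375, -3.125), r² = 22.65625.
Diameter = 2r = 2√(22.65625) ≈ 9.520.

9.520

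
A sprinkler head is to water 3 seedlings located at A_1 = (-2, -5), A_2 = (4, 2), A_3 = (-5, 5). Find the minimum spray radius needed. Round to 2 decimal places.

5.64

Side lengths²: A_1A_2² = 85, A_1A_3² = 109, A_2A_3² = 90.
Since A_1A_3² = 109 < 90 + 85 = 175, the triangle is acute, so the smallest enclosing circle is the circumcircle.
Circumcentre = (-79/54, 11/18), r² = 46325/1458.
r = √(46325/1458) ≈ 5.64.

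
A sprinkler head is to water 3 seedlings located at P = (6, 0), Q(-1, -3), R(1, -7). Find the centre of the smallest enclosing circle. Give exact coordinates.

Side lengths²: PQ² = 58, PR² = 74, QR² = 20.
Since PR² = 74 < 58 + 20 = 78, the triangle is acute, so the smallest enclosing circle is the circumcircle.
Circumcentre = (56/17, -57/17), r² = 5365/289.
Centre = (56/17, -57/17).

(56/17, -57/17)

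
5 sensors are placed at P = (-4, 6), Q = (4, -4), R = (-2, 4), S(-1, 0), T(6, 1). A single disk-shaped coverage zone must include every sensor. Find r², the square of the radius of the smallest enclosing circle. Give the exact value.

41

The minimum enclosing circle of a finite set is fixed by two of the points (as a diameter) or three (as a circumcircle).
The farthest pair is P–Q with squared distance 164. The circle on this segment as diameter has centre (0, 1) and r² = 164/4 = 41.
Check R: distance² to centre = 13 ≤ 41, so it lies inside.
All remaining points lie in this disk, and no smaller disk contains both endpoints, so this is the minimum enclosing circle.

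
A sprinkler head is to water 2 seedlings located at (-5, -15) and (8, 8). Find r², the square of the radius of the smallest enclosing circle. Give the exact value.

174.5

The smallest circle enclosing two points has them as diameter endpoints.
Centre = midpoint = (1.5, -3.5); r² = |(-5, -15)−(8, 8)|²/4 = 698/4 = 174.5.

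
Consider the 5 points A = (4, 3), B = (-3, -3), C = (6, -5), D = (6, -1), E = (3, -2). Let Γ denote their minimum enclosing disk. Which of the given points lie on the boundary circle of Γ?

A, B, C

The minimum enclosing circle is determined by three boundary points: A, B, C.
Their circumcentre is (2, -1.75) with r² = 26.5625.
The farthest remaining point D is at distance² 16.5625 ≤ 26.5625.
The points at distance exactly r from the centre are A, B, C — 3 points.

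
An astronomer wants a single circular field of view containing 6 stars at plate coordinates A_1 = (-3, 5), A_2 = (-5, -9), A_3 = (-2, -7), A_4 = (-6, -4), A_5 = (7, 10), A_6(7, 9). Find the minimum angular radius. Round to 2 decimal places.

11.24

The minimum enclosing circle of a finite set is fixed by two of the points (as a diameter) or three (as a circumcircle).
The farthest pair is A_2–A_5 with squared distance 505. The circle on this segment as diameter has centre (1, 0.5) and r² = 505/4 = 126.25.
Check A_1: distance² to centre = 36.25 ≤ 126.25, so it lies inside.
All remaining points lie in this disk, and no smaller disk contains both endpoints, so this is the minimum enclosing circle.
r = √(126.25) ≈ 11.24.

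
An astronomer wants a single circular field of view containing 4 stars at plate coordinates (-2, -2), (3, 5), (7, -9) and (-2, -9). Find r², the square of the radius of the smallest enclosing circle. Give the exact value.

By Welzl's lemma the MEC is supported by two points (diametrically opposite) or three points (on a circumcircle).
The minimum enclosing circle is determined by three boundary points: (3, 5), (7, -9), (-2, -9).
Their circumcentre is (2.5, -19/7) with r² = 11713/196.
The farthest remaining point (-2, -2) is at distance² 4069/196 ≤ 11713/196.

11713/196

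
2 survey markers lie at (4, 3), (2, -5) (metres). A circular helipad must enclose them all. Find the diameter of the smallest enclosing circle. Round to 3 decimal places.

8.246

The smallest circle enclosing two points has them as diameter endpoints.
Centre = midpoint = (3, -1); r² = |(4, 3)−(2, -5)|²/4 = 68/4 = 17.
Diameter = 2r = 2√17 ≈ 8.246.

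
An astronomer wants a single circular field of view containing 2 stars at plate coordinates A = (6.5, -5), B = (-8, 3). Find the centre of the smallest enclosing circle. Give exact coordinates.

(-0.75, -1)

The smallest circle enclosing two points has them as diameter endpoints.
Centre = midpoint = (-0.75, -1); r² = |AB|²/4 = 274.25/4 = 68.5625.
Centre = (-0.75, -1).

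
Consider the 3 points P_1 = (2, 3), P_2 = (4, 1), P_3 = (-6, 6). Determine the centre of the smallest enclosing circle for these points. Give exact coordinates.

Side lengths²: P_1P_2² = 8, P_1P_3² = 73, P_2P_3² = 125.
Since P_2P_3² = 125 ≥ 73 + 8 = 81, the angle opposite P_2P_3 is not acute, so the smallest enclosing circle has P_2P_3 as diameter.
Centre = midpoint of P_2P_3 = (-1, 3.5), r² = 125/4 = 31.25.
Centre = (-1, 3.5).

(-1, 3.5)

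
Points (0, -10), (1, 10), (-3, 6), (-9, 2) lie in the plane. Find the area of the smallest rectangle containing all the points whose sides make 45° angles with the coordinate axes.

220.5

In coordinates u = x + y, v = x − y the rectangle is axis-aligned; the map (x,y)→(u,v) scales areas by 2.
u-values: -10, 11, 3, -7; range = 11 − (-10) = 21.
v-values: 10, -9, -9, -11; range = 10 − (-11) = 21.
Area = (21 × 21) / 2 = 220.5.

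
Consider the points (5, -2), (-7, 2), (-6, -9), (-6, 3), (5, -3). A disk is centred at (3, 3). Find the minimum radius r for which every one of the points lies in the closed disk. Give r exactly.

The required radius is the distance from (3, 3) to the farthest point.
Squared distances: 29, 101, 225, 81, 40.
Maximum is 225, attained at (-6, -9).
r = √225 = 15.

15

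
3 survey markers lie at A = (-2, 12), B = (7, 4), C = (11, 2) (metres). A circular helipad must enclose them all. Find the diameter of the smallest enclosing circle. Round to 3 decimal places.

16.401

Side lengths²: AB² = 145, AC² = 269, BC² = 20.
Since AC² = 269 ≥ 145 + 20 = 165, the angle opposite AC is not acute, so the smallest enclosing circle has AC as diameter.
Centre = midpoint of AC = (4.5, 7), r² = 269/4 = 67.25.
Diameter = 2r = 2√(67.25) ≈ 16.401.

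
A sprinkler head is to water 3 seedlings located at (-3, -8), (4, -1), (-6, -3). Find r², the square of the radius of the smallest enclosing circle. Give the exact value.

Call the three points A, B, C in the order given.
Side lengths²: AB² = 98, AC² = 34, BC² = 104.
Since BC² = 104 < 98 + 34 = 132, the triangle is acute, so the smallest enclosing circle is the circumcircle.
Circumcentre = (-0.75, -3.25), r² = 27.625.

27.625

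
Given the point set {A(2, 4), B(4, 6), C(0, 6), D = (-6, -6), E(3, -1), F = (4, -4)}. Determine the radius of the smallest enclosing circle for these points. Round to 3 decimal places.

The farthest pair is B–D with squared distance 244. The circle on this segment as diameter has centre (-1, 0) and r² = 244/4 = 61.
Check A: distance² to centre = 25 ≤ 61, so it lies inside.
All remaining points lie in this disk, and no smaller disk contains both endpoints, so this is the minimum enclosing circle.
r = √61 ≈ 7.810.

7.810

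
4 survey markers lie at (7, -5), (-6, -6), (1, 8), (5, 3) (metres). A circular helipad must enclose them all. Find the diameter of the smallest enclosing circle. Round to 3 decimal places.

16.697

A smallest enclosing disk is always determined by at most three of the input points on its boundary.
The minimum enclosing circle is determined by three boundary points: (7, -5), (-6, -6), (1, 8).
Their circumcentre is (0.1, -0.3) with r² = 69.7.
The farthest remaining point (5, 3) is at distance² 34.9 ≤ 69.7.
Diameter = 2r = 2√(69.7) ≈ 16.697.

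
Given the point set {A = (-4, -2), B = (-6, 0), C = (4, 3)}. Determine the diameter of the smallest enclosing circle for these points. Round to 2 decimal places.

10.44

Side lengths²: AB² = 8, AC² = 89, BC² = 109.
Since BC² = 109 ≥ 89 + 8 = 97, the angle opposite BC is not acute, so the smallest enclosing circle has BC as diameter.
Centre = midpoint of BC = (-1, 1.5), r² = 109/4 = 27.25.
Diameter = 2r = 2√(27.25) ≈ 10.44.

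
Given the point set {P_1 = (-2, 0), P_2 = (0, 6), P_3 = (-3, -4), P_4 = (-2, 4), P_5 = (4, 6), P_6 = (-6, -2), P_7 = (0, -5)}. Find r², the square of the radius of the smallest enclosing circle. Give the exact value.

The minimum enclosing circle of a finite set is fixed by two of the points (as a diameter) or three (as a circumcircle).
The minimum enclosing circle is determined by three boundary points: P_5, P_6, P_7.
Their circumcentre is (-7/13, 37/26) with r² = 28085/676.
The farthest remaining point P_3 is at distance² 23977/676 ≤ 28085/676.

28085/676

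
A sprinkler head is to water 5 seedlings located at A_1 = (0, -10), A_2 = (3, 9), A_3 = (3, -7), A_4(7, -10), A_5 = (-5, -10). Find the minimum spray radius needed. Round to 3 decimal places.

The minimum enclosing circle is determined by three boundary points: A_2, A_4, A_5.
Their circumcentre is (1, -51/38) with r² = 160225/1444.
The farthest remaining point A_1 is at distance² 109685/1444 ≤ 160225/1444.
r = √(160225/1444) ≈ 10.534.

10.534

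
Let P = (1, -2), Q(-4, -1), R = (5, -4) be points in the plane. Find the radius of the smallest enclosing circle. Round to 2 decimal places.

4.74

Side lengths²: PQ² = 26, PR² = 20, QR² = 90.
Since QR² = 90 ≥ 26 + 20 = 46, the angle opposite QR is not acute, so the smallest enclosing circle has QR as diameter.
Centre = midpoint of QR = (0.5, -2.5), r² = 90/4 = 22.5.
r = √(22.5) ≈ 4.74.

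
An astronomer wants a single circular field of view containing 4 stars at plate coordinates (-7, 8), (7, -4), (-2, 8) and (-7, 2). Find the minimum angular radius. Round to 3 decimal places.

9.220

A smallest enclosing disk is always determined by at most three of the input points on its boundary.
The farthest pair is (-7, 8)–(7, -4) with squared distance 340. The circle on this segment as diameter has centre (0, 2) and r² = 340/4 = 85.
Check (-2, 8): distance² to centre = 40 ≤ 85, so it lies inside.
All remaining points lie in this disk, and no smaller disk contains both endpoints, so this is the minimum enclosing circle.
r = √85 ≈ 9.220.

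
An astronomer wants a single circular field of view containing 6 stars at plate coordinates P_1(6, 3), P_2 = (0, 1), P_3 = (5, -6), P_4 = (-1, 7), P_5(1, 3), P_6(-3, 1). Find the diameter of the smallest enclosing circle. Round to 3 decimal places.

14.318

The farthest pair is P_3–P_4 with squared distance 205. The circle on this segment as diameter has centre (2, 0.5) and r² = 205/4 = 51.25.
Check P_1: distance² to centre = 22.25 ≤ 51.25, so it lies inside.
All remaining points lie in this disk, and no smaller disk contains both endpoints, so this is the minimum enclosing circle.
Diameter = 2r = 2√(51.25) ≈ 14.318.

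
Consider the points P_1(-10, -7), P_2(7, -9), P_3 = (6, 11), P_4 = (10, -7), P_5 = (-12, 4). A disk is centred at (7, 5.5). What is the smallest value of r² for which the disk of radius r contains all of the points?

The required radius is the distance from (7, 5.5) to the farthest point.
Squared distances: 445.25, 210.25, 31.25, 165.25, 363.25.
Maximum is 445.25, attained at P_1.

445.25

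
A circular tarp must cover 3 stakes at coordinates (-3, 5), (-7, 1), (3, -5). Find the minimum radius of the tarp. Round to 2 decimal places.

Call the three points A, B, C in the order given.
Side lengths²: AB² = 32, AC² = 136, BC² = 136.
Since BC² = 136 < 136 + 32 = 168, the triangle is acute, so the smallest enclosing circle is the circumcircle.
Circumcentre = (-1.25, -0.75), r² = 36.125.
r = √(36.125) ≈ 6.01.

6.01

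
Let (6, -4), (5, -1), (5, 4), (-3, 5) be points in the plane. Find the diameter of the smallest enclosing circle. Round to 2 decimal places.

The minimum enclosing circle of a finite set is fixed by two of the points (as a diameter) or three (as a circumcircle).
The farthest pair is (6, -4)–(-3, 5) with squared distance 162. The circle on this segment as diameter has centre (1.5, 0.5) and r² = 162/4 = 40.5.
Check (5, -1): distance² to centre = 14.5 ≤ 40.5, so it lies inside.
All remaining points lie in this disk, and no smaller disk contains both endpoints, so this is the minimum enclosing circle.
Diameter = 2r = 2√(40.5) ≈ 12.73.

12.73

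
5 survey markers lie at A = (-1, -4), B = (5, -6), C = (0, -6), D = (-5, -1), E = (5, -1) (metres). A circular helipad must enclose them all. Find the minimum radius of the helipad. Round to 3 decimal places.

5.590

A smallest enclosing disk is always determined by at most three of the input points on its boundary.
The farthest pair is B–D with squared distance 125. The circle on this segment as diameter has centre (0, -3.5) and r² = 125/4 = 31.25.
Check A: distance² to centre = 1.25 ≤ 31.25, so it lies inside.
All remaining points lie in this disk, and no smaller disk contains both endpoints, so this is the minimum enclosing circle.
r = √(31.25) ≈ 5.590.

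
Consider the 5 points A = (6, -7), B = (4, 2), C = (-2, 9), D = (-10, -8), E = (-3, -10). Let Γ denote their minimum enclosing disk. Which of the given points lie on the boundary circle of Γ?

The minimum enclosing circle is determined by three boundary points: A, C, D.
Their circumcentre is (-79/33, -79/66) with r² = 453605/4356.
The farthest remaining point E is at distance² 339161/4356 ≤ 453605/4356.
The points at distance exactly r from the centre are A, C, D — 3 points.

A, C, D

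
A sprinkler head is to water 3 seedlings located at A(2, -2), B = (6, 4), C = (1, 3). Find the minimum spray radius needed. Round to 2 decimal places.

Side lengths²: AB² = 52, AC² = 26, BC² = 26.
Since AB² = 52 ≥ 26 + 26 = 52, the angle opposite AB is not acute, so the smallest enclosing circle has AB as diameter.
Centre = midpoint of AB = (4, 1), r² = 52/4 = 13.
r = √13 ≈ 3.61.

3.61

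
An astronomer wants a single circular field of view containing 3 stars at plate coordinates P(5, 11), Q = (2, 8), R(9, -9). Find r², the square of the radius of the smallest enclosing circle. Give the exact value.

Side lengths²: PQ² = 18, PR² = 416, QR² = 338.
Since PR² = 416 ≥ 338 + 18 = 356, the angle opposite PR is not acute, so the smallest enclosing circle has PR as diameter.
Centre = midpoint of PR = (7, 1), r² = 416/4 = 104.

104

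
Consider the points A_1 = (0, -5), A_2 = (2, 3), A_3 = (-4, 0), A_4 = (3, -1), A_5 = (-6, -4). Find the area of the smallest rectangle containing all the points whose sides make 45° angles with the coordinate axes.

In coordinates u = x + y, v = x − y the rectangle is axis-aligned; the map (x,y)→(u,v) scales areas by 2.
u-values: -5, 5, -4, 2, -10; range = 5 − (-10) = 15.
v-values: 5, -1, -4, 4, -2; range = 5 − (-4) = 9.
Area = (15 × 9) / 2 = 67.5.

67.5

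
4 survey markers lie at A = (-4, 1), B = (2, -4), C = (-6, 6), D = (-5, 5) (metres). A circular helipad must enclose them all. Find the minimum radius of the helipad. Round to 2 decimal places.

6.40

By Welzl's lemma the MEC is supported by two points (diametrically opposite) or three points (on a circumcircle).
The farthest pair is B–C with squared distance 164. The circle on this segment as diameter has centre (-2, 1) and r² = 164/4 = 41.
Check A: distance² to centre = 4 ≤ 41, so it lies inside.
All remaining points lie in this disk, and no smaller disk contains both endpoints, so this is the minimum enclosing circle.
r = √41 ≈ 6.40.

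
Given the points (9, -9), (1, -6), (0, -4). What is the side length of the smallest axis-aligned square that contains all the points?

The bounding box has width 9 and height 5.
An axis-aligned square enclosing the set must have side ≥ max(width, height).
So the minimum side is max(9, 5) = 9.

9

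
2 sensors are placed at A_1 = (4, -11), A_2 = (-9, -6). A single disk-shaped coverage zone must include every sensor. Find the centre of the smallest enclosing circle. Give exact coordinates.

The smallest circle enclosing two points has them as diameter endpoints.
Centre = midpoint = (-2.5, -8.5); r² = |A_1A_2|²/4 = 194/4 = 48.5.
Centre = (-2.5, -8.5).

(-2.5, -8.5)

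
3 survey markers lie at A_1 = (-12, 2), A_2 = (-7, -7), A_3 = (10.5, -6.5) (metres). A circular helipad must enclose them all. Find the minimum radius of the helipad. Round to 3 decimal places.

Side lengths²: A_1A_2² = 106, A_1A_3² = 578.5, A_2A_3² = 306.5.
Since A_1A_3² = 578.5 ≥ 306.5 + 106 = 412.5, the angle opposite A_1A_3 is not acute, so the smallest enclosing circle has A_1A_3 as diameter.
Centre = midpoint of A_1A_3 = (-0.75, -2.25), r² = 578.5/4 = 144.625.
r = √(144.625) ≈ 12.026.

12.026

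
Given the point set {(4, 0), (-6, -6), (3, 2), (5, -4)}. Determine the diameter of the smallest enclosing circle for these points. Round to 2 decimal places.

By Welzl's lemma the MEC is supported by two points (diametrically opposite) or three points (on a circumcircle).
The minimum enclosing circle is determined by three boundary points: (-6, -6), (3, 2), (5, -4).
Their circumcentre is (-13/14, -37/14) with r² = 3625/98.
The farthest remaining point (4, 0) is at distance² 3065/98 ≤ 3625/98.
Diameter = 2r = 2√(3625/98) ≈ 12.16.

12.16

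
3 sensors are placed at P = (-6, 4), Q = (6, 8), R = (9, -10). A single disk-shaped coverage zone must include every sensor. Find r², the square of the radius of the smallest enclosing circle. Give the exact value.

77885/722

Side lengths²: PQ² = 160, PR² = 421, QR² = 333.
Since PR² = 421 < 333 + 160 = 493, the triangle is acute, so the smallest enclosing circle is the circumcircle.
Circumcentre = (99/38, -69/38), r² = 77885/722.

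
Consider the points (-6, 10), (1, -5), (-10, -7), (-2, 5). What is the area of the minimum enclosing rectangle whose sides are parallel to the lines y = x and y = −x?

231

In coordinates u = x + y, v = x − y the rectangle is axis-aligned; the map (x,y)→(u,v) scales areas by 2.
u-values: 4, -4, -17, 3; range = 4 − (-17) = 21.
v-values: -16, 6, -3, -7; range = 6 − (-16) = 22.
Area = (21 × 22) / 2 = 231.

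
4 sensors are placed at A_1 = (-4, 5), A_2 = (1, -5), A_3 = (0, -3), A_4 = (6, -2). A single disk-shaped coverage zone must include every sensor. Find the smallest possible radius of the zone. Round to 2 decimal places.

6.12

The minimum enclosing circle is determined by three boundary points: A_1, A_2, A_4.
Their circumcentre is (19/26, 29/26) with r² = 12665/338.
The farthest remaining point A_3 is at distance² 5905/338 ≤ 12665/338.
r = √(12665/338) ≈ 6.12.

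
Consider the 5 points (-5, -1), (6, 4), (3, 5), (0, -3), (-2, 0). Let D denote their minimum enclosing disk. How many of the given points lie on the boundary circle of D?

2

The farthest pair is (-5, -1)–(6, 4) with squared distance 146. The circle on this segment as diameter has centre (0.5, 1.5) and r² = 146/4 = 36.5.
Check (3, 5): distance² to centre = 18.5 ≤ 36.5, so it lies inside.
All remaining points lie in this disk, and no smaller disk contains both endpoints, so this is the minimum enclosing circle.
The points at distance exactly r from the centre are (-5, -1), (6, 4) — 2 points.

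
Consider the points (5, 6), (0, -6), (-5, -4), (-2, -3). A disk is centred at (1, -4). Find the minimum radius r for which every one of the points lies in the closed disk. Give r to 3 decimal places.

The required radius is the distance from (1, -4) to the farthest point.
Squared distances: 116, 5, 36, 10.
Maximum is 116, attained at (5, 6).
r = √116 ≈ 10.770.

10.770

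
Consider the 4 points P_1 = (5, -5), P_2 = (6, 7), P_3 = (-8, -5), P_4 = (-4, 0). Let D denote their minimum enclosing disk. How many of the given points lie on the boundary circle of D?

2

By Welzl's lemma the MEC is supported by two points (diametrically opposite) or three points (on a circumcircle).
The farthest pair is P_2–P_3 with squared distance 340. The circle on this segment as diameter has centre (-1, 1) and r² = 340/4 = 85.
Check P_1: distance² to centre = 72 ≤ 85, so it lies inside.
All remaining points lie in this disk, and no smaller disk contains both endpoints, so this is the minimum enclosing circle.
The points at distance exactly r from the centre are P_2, P_3 — 2 points.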